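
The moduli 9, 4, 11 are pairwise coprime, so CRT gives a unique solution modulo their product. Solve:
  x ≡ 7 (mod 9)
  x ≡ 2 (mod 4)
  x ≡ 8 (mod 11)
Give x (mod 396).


Moduli 9, 4, 11 are pairwise coprime; by CRT there is a unique solution modulo M = 9 · 4 · 11 = 396.
Solve pairwise, accumulating the modulus:
  Start with x ≡ 7 (mod 9).
  Combine with x ≡ 2 (mod 4): since gcd(9, 4) = 1, we get a unique residue mod 36.
    Write x = 7 + 9·t and substitute into x ≡ 2 (mod 4): 9·t ≡ 2 − 7 = -5 (mod 4).
    Reduce coefficients mod 4: 1·t ≡ 3 (mod 4).
    So t ≡ 3 (mod 4).
    Then x = 7 + 9·3 = 34, valid modulo lcm(9, 4) = 36: x ≡ 34 (mod 36).
  Combine with x ≡ 8 (mod 11): since gcd(36, 11) = 1, we get a unique residue mod 396.
    Write x = 34 + 36·t and substitute into x ≡ 8 (mod 11): 36·t ≡ 8 − 34 = -26 (mod 11).
    Reduce coefficients mod 11: 3·t ≡ 7 (mod 11).
    The inverse of 3 mod 11 is 4 (since 3·4 = 12 = 1·11 + 1), so t ≡ 4·7 = 28 ≡ 6 (mod 11).
    Then x = 34 + 36·6 = 250, valid modulo lcm(36, 11) = 396: x ≡ 250 (mod 396).
Verify: 250 mod 9 = 7 ✓, 250 mod 4 = 2 ✓, 250 mod 11 = 8 ✓.

x ≡ 250 (mod 396).


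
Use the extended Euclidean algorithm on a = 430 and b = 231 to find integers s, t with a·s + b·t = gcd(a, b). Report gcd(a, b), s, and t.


Euclidean algorithm on (430, 231) — divide until remainder is 0:
  430 = 1 · 231 + 199
  231 = 1 · 199 + 32
  199 = 6 · 32 + 7
  32 = 4 · 7 + 4
  7 = 1 · 4 + 3
  4 = 1 · 3 + 1
  3 = 3 · 1 + 0
gcd(430, 231) = 1.
Track Bezout coefficients alongside the remainders: start with r₀ = 430 = a·1 + b·0 (s = 1, t = 0) and r₁ = 231 = a·0 + b·1 (s = 0, t = 1); each new remainder r_{k+1} = r_{k-1} − q_k·r_k inherits s_{k+1} = s_{k-1} − q_k·s_k, t_{k+1} = t_{k-1} − q_k·t_k, so r_k = a·s_k + b·t_k at every step:
  q = 1: r = 199, s = 1 − 1·0 = 1, t = 0 − 1·1 = -1  (check: 430·1 + 231·(-1) = 199)
  q = 1: r = 32, s = 0 − 1·1 = -1, t = 1 − 1·(-1) = 2  (check: 430·(-1) + 231·2 = 32)
  q = 6: r = 7, s = 1 − 6·(-1) = 7, t = -1 − 6·2 = -13  (check: 430·7 + 231·(-13) = 7)
  q = 4: r = 4, s = -1 − 4·7 = -29, t = 2 − 4·(-13) = 54  (check: 430·(-29) + 231·54 = 4)
  q = 1: r = 3, s = 7 − 1·(-29) = 36, t = -13 − 1·54 = -67  (check: 430·36 + 231·(-67) = 3)
  q = 1: r = 1, s = -29 − 1·36 = -65, t = 54 − 1·(-67) = 121  (check: 430·(-65) + 231·121 = 1)
The row with r = 1 (the gcd) gives the Bezout coefficients s = -65, t = 121.
Result: 430 · (-65) + 231 · (121) = 1.

gcd(430, 231) = 1; s = -65, t = 121 (check: 430·(-65) + 231·121 = 1).


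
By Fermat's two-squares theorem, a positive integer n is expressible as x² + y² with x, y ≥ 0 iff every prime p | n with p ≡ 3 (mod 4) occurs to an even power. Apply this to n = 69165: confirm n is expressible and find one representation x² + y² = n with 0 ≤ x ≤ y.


Step 1: Factor n = 69165 = 3^2 · 5 · 29 · 53.
Step 2: Check the mod-4 condition on each prime factor: 3 ≡ 3 (mod 4), exponent 2 (must be even); 5 ≡ 1 (mod 4), exponent 1; 29 ≡ 1 (mod 4), exponent 1; 53 ≡ 1 (mod 4), exponent 1.
All primes ≡ 3 (mod 4) appear to even exponent (or don't appear), so by the two-squares theorem n IS expressible as a sum of two squares.
Step 3: Build a representation. Group n = k² · m with k = 3 and m = 5 · 29 · 53 = 7685 (a product of primes ≡ 1 (mod 4)); a representation of m scales to one of n via (k·x)² + (k·y)² = k²(x² + y²). Each prime p ≡ 1 (mod 4) is itself a sum of two squares; find a² by testing p − a² for a perfect square:
  5: 5 − 1² = 4 = 2² ⇒ 5 = 1² + 2².
  29: 29 − 1² = 28, 29 − 2² = 25 = 5² ⇒ 29 = 2² + 5².
  53: 53 − 1² = 52, 53 − 2² = 49 = 7² ⇒ 53 = 2² + 7².
  Combine using the Brahmagupta–Fibonacci identity (a² + b²)(c² + d²) = (ac − bd)² + (ad + bc)² = (ac + bd)² + (ad − bc)²:
  5 · 29 = 145: from (1² + 2²)(2² + 5²), take (1·2 − 2·5, 1·5 + 2·2) = (2 − 10, 5 + 4) = (-8, 9); dropping signs (only squares matter) gives (8, 9); check 8² + 9² = 64 + 81 = 145 ✓.
  145 · 53 = 7685: from (8² + 9²)(2² + 7²), take (8·2 − 9·7, 8·7 + 9·2) = (16 − 63, 56 + 18) = (-47, 74); dropping signs (only squares matter) gives (47, 74); check 47² + 74² = 2209 + 5476 = 7685 ✓.
  Scale by k = 3: (3·47, 3·74) = (141, 222).
Step 4: Order so x ≤ y and verify: 141² + 222² = 19881 + 49284 = 69165 = n. ✓

n = 69165 = 141² + 222² (one valid representation with x ≤ y).


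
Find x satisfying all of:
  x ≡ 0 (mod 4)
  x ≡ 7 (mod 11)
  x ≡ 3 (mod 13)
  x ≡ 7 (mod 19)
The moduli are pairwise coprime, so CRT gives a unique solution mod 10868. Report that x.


Product of moduli M = 4 · 11 · 13 · 19 = 10868.
Merge one congruence at a time:
  Start: x ≡ 0 (mod 4).
  Combine with x ≡ 7 (mod 11); new modulus lcm = 44.
    Write x = 0 + 4·t and substitute into x ≡ 7 (mod 11): 4·t ≡ 7 − 0 = 7 (mod 11).
    The inverse of 4 mod 11 is 3 (since 4·3 = 12 = 1·11 + 1), so t ≡ 3·7 = 21 ≡ 10 (mod 11).
    Then x = 0 + 4·10 = 40, valid modulo lcm(4, 11) = 44: x ≡ 40 (mod 44).
  Combine with x ≡ 3 (mod 13); new modulus lcm = 572.
    Write x = 40 + 44·t and substitute into x ≡ 3 (mod 13): 44·t ≡ 3 − 40 = -37 (mod 13).
    Reduce coefficients mod 13: 5·t ≡ 2 (mod 13).
    The inverse of 5 mod 13 is 8 (since 5·8 = 40 = 3·13 + 1), so t ≡ 8·2 = 16 ≡ 3 (mod 13).
    Then x = 40 + 44·3 = 172, valid modulo lcm(44, 13) = 572: x ≡ 172 (mod 572).
  Combine with x ≡ 7 (mod 19); new modulus lcm = 10868.
    Write x = 172 + 572·t and substitute into x ≡ 7 (mod 19): 572·t ≡ 7 − 172 = -165 (mod 19).
    Reduce coefficients mod 19: 2·t ≡ 6 (mod 19).
    The inverse of 2 mod 19 is 10 (since 2·10 = 20 = 1·19 + 1), so t ≡ 10·6 = 60 ≡ 3 (mod 19).
    Then x = 172 + 572·3 = 1888, valid modulo lcm(572, 19) = 10868: x ≡ 1888 (mod 10868).
Verify against each original: 1888 mod 4 = 0, 1888 mod 11 = 7, 1888 mod 13 = 3, 1888 mod 19 = 7.

x ≡ 1888 (mod 10868).


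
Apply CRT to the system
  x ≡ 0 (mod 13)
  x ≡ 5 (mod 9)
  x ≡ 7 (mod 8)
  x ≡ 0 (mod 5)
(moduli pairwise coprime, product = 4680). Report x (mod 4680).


Product of moduli M = 13 · 9 · 8 · 5 = 4680.
Merge one congruence at a time:
  Start: x ≡ 0 (mod 13).
  Combine with x ≡ 5 (mod 9); new modulus lcm = 117.
    Write x = 0 + 13·t and substitute into x ≡ 5 (mod 9): 13·t ≡ 5 − 0 = 5 (mod 9).
    Reduce coefficients mod 9: 4·t ≡ 5 (mod 9).
    The inverse of 4 mod 9 is 7 (since 4·7 = 28 = 3·9 + 1), so t ≡ 7·5 = 35 ≡ 8 (mod 9).
    Then x = 0 + 13·8 = 104, valid modulo lcm(13, 9) = 117: x ≡ 104 (mod 117).
  Combine with x ≡ 7 (mod 8); new modulus lcm = 936.
    Write x = 104 + 117·t and substitute into x ≡ 7 (mod 8): 117·t ≡ 7 − 104 = -97 (mod 8).
    Reduce coefficients mod 8: 5·t ≡ 7 (mod 8).
    The inverse of 5 mod 8 is 5 (since 5·5 = 25 = 3·8 + 1), so t ≡ 5·7 = 35 ≡ 3 (mod 8).
    Then x = 104 + 117·3 = 455, valid modulo lcm(117, 8) = 936: x ≡ 455 (mod 936).
  Combine with x ≡ 0 (mod 5); new modulus lcm = 4680.
    Write x = 455 + 936·t and substitute into x ≡ 0 (mod 5): 936·t ≡ 0 − 455 = -455 (mod 5).
    Reduce coefficients mod 5: 1·t ≡ 0 (mod 5).
    So t ≡ 0 (mod 5).
    Then x = 455 + 936·0 = 455, valid modulo lcm(936, 5) = 4680: x ≡ 455 (mod 4680).
Verify against each original: 455 mod 13 = 0, 455 mod 9 = 5, 455 mod 8 = 7, 455 mod 5 = 0.

x ≡ 455 (mod 4680).


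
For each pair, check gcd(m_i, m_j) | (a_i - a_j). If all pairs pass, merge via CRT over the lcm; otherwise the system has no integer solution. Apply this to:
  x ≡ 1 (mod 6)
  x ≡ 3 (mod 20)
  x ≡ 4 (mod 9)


Moduli 6, 20, 9 are not pairwise coprime, so CRT works modulo lcm(m_i) when all pairwise compatibility conditions hold.
Pairwise compatibility: gcd(m_i, m_j) must divide a_i - a_j for every pair.
Merge one congruence at a time:
  Start: x ≡ 1 (mod 6).
  Combine with x ≡ 3 (mod 20): gcd(6, 20) = 2; 3 - 1 = 2, which IS divisible by 2, so compatible.
    Write x = 1 + 6·t and substitute into x ≡ 3 (mod 20): 6·t ≡ 3 − 1 = 2 (mod 20).
    Divide the congruence (and modulus) by g = 2: 3·t ≡ 1 (mod 10).
    The inverse of 3 mod 10 is 7 (since 3·7 = 21 = 2·10 + 1), so t ≡ 7·1 = 7 ≡ 7 (mod 10).
    Then x = 1 + 6·7 = 43, valid modulo lcm(6, 20) = 60: x ≡ 43 (mod 60).
  Combine with x ≡ 4 (mod 9): gcd(60, 9) = 3; 4 - 43 = -39, which IS divisible by 3, so compatible.
    Write x = 43 + 60·t and substitute into x ≡ 4 (mod 9): 60·t ≡ 4 − 43 = -39 (mod 9).
    Divide the congruence (and modulus) by g = 3: 20·t ≡ -13 (mod 3).
    Reduce coefficients mod 3: 2·t ≡ 2 (mod 3).
    The inverse of 2 mod 3 is 2 (since 2·2 = 4 = 1·3 + 1), so t ≡ 2·2 = 4 ≡ 1 (mod 3).
    Then x = 43 + 60·1 = 103, valid modulo lcm(60, 9) = 180: x ≡ 103 (mod 180).
Verify: 103 mod 6 = 1, 103 mod 20 = 3, 103 mod 9 = 4.

x ≡ 103 (mod 180).


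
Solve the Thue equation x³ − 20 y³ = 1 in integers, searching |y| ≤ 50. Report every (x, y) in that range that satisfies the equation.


The equation is x³ - 20y³ = 1. For fixed y, x³ = 20·y³ + 1, so a solution requires the RHS to be a perfect cube.
Strategy: iterate y from -50 to 50, compute RHS = 20·y³ + 1, and check whether it is a (positive or negative) perfect cube.
Check small values of y:
  y = 0: RHS = 1 = (1)³ ⇒ x = 1 works.
  y = 1: RHS = 21 is not a perfect cube.
  y = -1: RHS = -19 is not a perfect cube.
  y = 2: RHS = 161 is not a perfect cube.
  y = -2: RHS = -159 is not a perfect cube.
  y = 3: RHS = 541 is not a perfect cube.
  y = -3: RHS = -539 is not a perfect cube.
Continuing, at y = -7: RHS = -6859 = (-19)³ ⇒ x = -19 works.
Searching the remaining y in |y| ≤ 50 finds no further solutions.
Collected solutions: (1, 0), (-19, -7).

Solutions (with |y| ≤ 50): (1, 0), (-19, -7).


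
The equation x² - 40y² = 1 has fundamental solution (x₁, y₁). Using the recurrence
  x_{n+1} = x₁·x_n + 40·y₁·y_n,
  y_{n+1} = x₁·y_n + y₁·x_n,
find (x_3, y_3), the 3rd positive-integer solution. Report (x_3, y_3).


Step 1: Find the fundamental solution (x₁, y₁) of x² - 40y² = 1.
  Expand √40 as a continued fraction. a₀ = ⌊√40⌋ = 6; iterate m_{k+1} = d_k·a_k − m_k, d_{k+1} = (40 − m_{k+1}²)/d_k, a_{k+1} = ⌊(a₀ + m_{k+1})/d_{k+1}⌋ (starting m₀ = 0, d₀ = 1), with convergents p_k = a_k·p_{k-1} + p_{k-2}, q_k = a_k·q_{k-1} + q_{k-2} (p₋₁ = 1, q₋₁ = 0):
  k = 0: a₀ = 6; p₀/q₀ = 6/1; p₀² − 40·q₀² = 36 − 40 = -4.
  k = 1: m = 6, d = 4, a = ⌊(6 + 6)/4⌋ = 3; p/q = (3·6 + 1)/(3·1 + 0) = 19/3; p² − 40·q² = 361 − 360 = 1.
  The first convergent with p² − 40·q² = 1 gives the fundamental solution (x₁, y₁) = (19, 3).
Step 2: Apply the recurrence (x_{n+1}, y_{n+1}) = (x₁x_n + 40y₁y_n, x₁y_n + y₁x_n) repeatedly.
  From (x_1, y_1) = (19, 3): x_2 = 19·19 + 40·3·3 = 721; y_2 = 19·3 + 3·19 = 114.
  From (x_2, y_2) = (721, 114): x_3 = 19·721 + 40·3·114 = 27379; y_3 = 19·114 + 3·721 = 4329.
Step 3: Verify x_3² - 40·y_3² = 749609641 - 749609640 = 1 (should be 1). ✓

(x_1, y_1) = (19, 3); (x_3, y_3) = (27379, 4329).


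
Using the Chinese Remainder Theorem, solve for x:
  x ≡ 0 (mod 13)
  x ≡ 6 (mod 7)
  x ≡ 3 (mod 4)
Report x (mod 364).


Moduli 13, 7, 4 are pairwise coprime; by CRT there is a unique solution modulo M = 13 · 7 · 4 = 364.
Solve pairwise, accumulating the modulus:
  Start with x ≡ 0 (mod 13).
  Combine with x ≡ 6 (mod 7): since gcd(13, 7) = 1, we get a unique residue mod 91.
    Write x = 0 + 13·t and substitute into x ≡ 6 (mod 7): 13·t ≡ 6 − 0 = 6 (mod 7).
    Reduce coefficients mod 7: 6·t ≡ 6 (mod 7).
    The inverse of 6 mod 7 is 6 (since 6·6 = 36 = 5·7 + 1), so t ≡ 6·6 = 36 ≡ 1 (mod 7).
    Then x = 0 + 13·1 = 13, valid modulo lcm(13, 7) = 91: x ≡ 13 (mod 91).
  Combine with x ≡ 3 (mod 4): since gcd(91, 4) = 1, we get a unique residue mod 364.
    Write x = 13 + 91·t and substitute into x ≡ 3 (mod 4): 91·t ≡ 3 − 13 = -10 (mod 4).
    Reduce coefficients mod 4: 3·t ≡ 2 (mod 4).
    The inverse of 3 mod 4 is 3 (since 3·3 = 9 = 2·4 + 1), so t ≡ 3·2 = 6 ≡ 2 (mod 4).
    Then x = 13 + 91·2 = 195, valid modulo lcm(91, 4) = 364: x ≡ 195 (mod 364).
Verify: 195 mod 13 = 0 ✓, 195 mod 7 = 6 ✓, 195 mod 4 = 3 ✓.

x ≡ 195 (mod 364).


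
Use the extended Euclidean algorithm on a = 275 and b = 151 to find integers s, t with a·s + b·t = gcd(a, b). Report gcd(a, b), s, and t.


Euclidean algorithm on (275, 151) — divide until remainder is 0:
  275 = 1 · 151 + 124
  151 = 1 · 124 + 27
  124 = 4 · 27 + 16
  27 = 1 · 16 + 11
  16 = 1 · 11 + 5
  11 = 2 · 5 + 1
  5 = 5 · 1 + 0
gcd(275, 151) = 1.
Track Bezout coefficients alongside the remainders: start with r₀ = 275 = a·1 + b·0 (s = 1, t = 0) and r₁ = 151 = a·0 + b·1 (s = 0, t = 1); each new remainder r_{k+1} = r_{k-1} − q_k·r_k inherits s_{k+1} = s_{k-1} − q_k·s_k, t_{k+1} = t_{k-1} − q_k·t_k, so r_k = a·s_k + b·t_k at every step:
  q = 1: r = 124, s = 1 − 1·0 = 1, t = 0 − 1·1 = -1  (check: 275·1 + 151·(-1) = 124)
  q = 1: r = 27, s = 0 − 1·1 = -1, t = 1 − 1·(-1) = 2  (check: 275·(-1) + 151·2 = 27)
  q = 4: r = 16, s = 1 − 4·(-1) = 5, t = -1 − 4·2 = -9  (check: 275·5 + 151·(-9) = 16)
  q = 1: r = 11, s = -1 − 1·5 = -6, t = 2 − 1·(-9) = 11  (check: 275·(-6) + 151·11 = 11)
  q = 1: r = 5, s = 5 − 1·(-6) = 11, t = -9 − 1·11 = -20  (check: 275·11 + 151·(-20) = 5)
  q = 2: r = 1, s = -6 − 2·11 = -28, t = 11 − 2·(-20) = 51  (check: 275·(-28) + 151·51 = 1)
The row with r = 1 (the gcd) gives the Bezout coefficients s = -28, t = 51.
Result: 275 · (-28) + 151 · (51) = 1.

gcd(275, 151) = 1; s = -28, t = 51 (check: 275·(-28) + 151·51 = 1).


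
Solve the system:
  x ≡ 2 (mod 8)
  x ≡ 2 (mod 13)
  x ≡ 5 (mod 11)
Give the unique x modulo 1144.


Moduli 8, 13, 11 are pairwise coprime; by CRT there is a unique solution modulo M = 8 · 13 · 11 = 1144.
Solve pairwise, accumulating the modulus:
  Start with x ≡ 2 (mod 8).
  Combine with x ≡ 2 (mod 13): since gcd(8, 13) = 1, we get a unique residue mod 104.
    Write x = 2 + 8·t and substitute into x ≡ 2 (mod 13): 8·t ≡ 2 − 2 = 0 (mod 13).
    The inverse of 8 mod 13 is 5 (since 8·5 = 40 = 3·13 + 1), so t ≡ 5·0 = 0 ≡ 0 (mod 13).
    Then x = 2 + 8·0 = 2, valid modulo lcm(8, 13) = 104: x ≡ 2 (mod 104).
  Combine with x ≡ 5 (mod 11): since gcd(104, 11) = 1, we get a unique residue mod 1144.
    Write x = 2 + 104·t and substitute into x ≡ 5 (mod 11): 104·t ≡ 5 − 2 = 3 (mod 11).
    Reduce coefficients mod 11: 5·t ≡ 3 (mod 11).
    The inverse of 5 mod 11 is 9 (since 5·9 = 45 = 4·11 + 1), so t ≡ 9·3 = 27 ≡ 5 (mod 11).
    Then x = 2 + 104·5 = 522, valid modulo lcm(104, 11) = 1144: x ≡ 522 (mod 1144).
Verify: 522 mod 8 = 2 ✓, 522 mod 13 = 2 ✓, 522 mod 11 = 5 ✓.

x ≡ 522 (mod 1144).


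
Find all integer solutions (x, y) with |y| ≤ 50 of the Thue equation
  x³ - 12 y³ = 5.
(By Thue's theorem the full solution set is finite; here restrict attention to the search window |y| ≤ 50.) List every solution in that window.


The equation is x³ - 12y³ = 5. For fixed y, x³ = 12·y³ + 5, so a solution requires the RHS to be a perfect cube.
Strategy: iterate y from -50 to 50, compute RHS = 12·y³ + 5, and check whether it is a (positive or negative) perfect cube.
Check small values of y:
  y = 0: RHS = 5 is not a perfect cube.
  y = 1: RHS = 17 is not a perfect cube.
  y = -1: RHS = -7 is not a perfect cube.
  y = 2: RHS = 101 is not a perfect cube.
  y = -2: RHS = -91 is not a perfect cube.
  y = 3: RHS = 329 is not a perfect cube.
  y = -3: RHS = -319 is not a perfect cube.
Continuing the search up to |y| = 50 finds no solutions either.
No (x, y) in the scanned range satisfies the equation.

No integer solutions with |y| ≤ 50.


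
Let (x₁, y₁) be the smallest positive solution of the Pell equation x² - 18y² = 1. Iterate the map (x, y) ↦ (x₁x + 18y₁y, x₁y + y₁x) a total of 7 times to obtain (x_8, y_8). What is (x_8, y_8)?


Step 1: Find the fundamental solution (x₁, y₁) of x² - 18y² = 1.
  Expand √18 as a continued fraction. a₀ = ⌊√18⌋ = 4; iterate m_{k+1} = d_k·a_k − m_k, d_{k+1} = (18 − m_{k+1}²)/d_k, a_{k+1} = ⌊(a₀ + m_{k+1})/d_{k+1}⌋ (starting m₀ = 0, d₀ = 1), with convergents p_k = a_k·p_{k-1} + p_{k-2}, q_k = a_k·q_{k-1} + q_{k-2} (p₋₁ = 1, q₋₁ = 0):
  k = 0: a₀ = 4; p₀/q₀ = 4/1; p₀² − 18·q₀² = 16 − 18 = -2.
  k = 1: m = 4, d = 2, a = ⌊(4 + 4)/2⌋ = 4; p/q = (4·4 + 1)/(4·1 + 0) = 17/4; p² − 18·q² = 289 − 288 = 1.
  The first convergent with p² − 18·q² = 1 gives the fundamental solution (x₁, y₁) = (17, 4).
Step 2: Apply the recurrence (x_{n+1}, y_{n+1}) = (x₁x_n + 18y₁y_n, x₁y_n + y₁x_n) repeatedly.
  From (x_1, y_1) = (17, 4): x_2 = 17·17 + 18·4·4 = 577; y_2 = 17·4 + 4·17 = 136.
  From (x_2, y_2) = (577, 136): x_3 = 17·577 + 18·4·136 = 19601; y_3 = 17·136 + 4·577 = 4620.
  From (x_3, y_3) = (19601, 4620): x_4 = 17·19601 + 18·4·4620 = 665857; y_4 = 17·4620 + 4·19601 = 156944.
  From (x_4, y_4) = (665857, 156944): x_5 = 17·665857 + 18·4·156944 = 22619537; y_5 = 17·156944 + 4·665857 = 5331476.
  From (x_5, y_5) = (22619537, 5331476): x_6 = 17·22619537 + 18·4·5331476 = 768398401; y_6 = 17·5331476 + 4·22619537 = 181113240.
  From (x_6, y_6) = (768398401, 181113240): x_7 = 17·768398401 + 18·4·181113240 = 26102926097; y_7 = 17·181113240 + 4·768398401 = 6152518684.
  From (x_7, y_7) = (26102926097, 6152518684): x_8 = 17·26102926097 + 18·4·6152518684 = 886731088897; y_8 = 17·6152518684 + 4·26102926097 = 209004522016.
Step 3: Verify x_8² - 18·y_8² = 786292024016459316676609 - 786292024016459316676608 = 1 (should be 1). ✓

(x_1, y_1) = (17, 4); (x_8, y_8) = (886731088897, 209004522016).


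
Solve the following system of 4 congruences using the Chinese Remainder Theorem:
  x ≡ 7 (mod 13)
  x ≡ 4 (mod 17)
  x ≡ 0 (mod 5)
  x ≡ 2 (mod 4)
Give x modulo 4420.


Product of moduli M = 13 · 17 · 5 · 4 = 4420.
Merge one congruence at a time:
  Start: x ≡ 7 (mod 13).
  Combine with x ≡ 4 (mod 17); new modulus lcm = 221.
    Write x = 7 + 13·t and substitute into x ≡ 4 (mod 17): 13·t ≡ 4 − 7 = -3 (mod 17).
    Reduce coefficients mod 17: 13·t ≡ 14 (mod 17).
    The inverse of 13 mod 17 is 4 (since 13·4 = 52 = 3·17 + 1), so t ≡ 4·14 = 56 ≡ 5 (mod 17).
    Then x = 7 + 13·5 = 72, valid modulo lcm(13, 17) = 221: x ≡ 72 (mod 221).
  Combine with x ≡ 0 (mod 5); new modulus lcm = 1105.
    Write x = 72 + 221·t and substitute into x ≡ 0 (mod 5): 221·t ≡ 0 − 72 = -72 (mod 5).
    Reduce coefficients mod 5: 1·t ≡ 3 (mod 5).
    So t ≡ 3 (mod 5).
    Then x = 72 + 221·3 = 735, valid modulo lcm(221, 5) = 1105: x ≡ 735 (mod 1105).
  Combine with x ≡ 2 (mod 4); new modulus lcm = 4420.
    Write x = 735 + 1105·t and substitute into x ≡ 2 (mod 4): 1105·t ≡ 2 − 735 = -733 (mod 4).
    Reduce coefficients mod 4: 1·t ≡ 3 (mod 4).
    So t ≡ 3 (mod 4).
    Then x = 735 + 1105·3 = 4050, valid modulo lcm(1105, 4) = 4420: x ≡ 4050 (mod 4420).
Verify against each original: 4050 mod 13 = 7, 4050 mod 17 = 4, 4050 mod 5 = 0, 4050 mod 4 = 2.

x ≡ 4050 (mod 4420).


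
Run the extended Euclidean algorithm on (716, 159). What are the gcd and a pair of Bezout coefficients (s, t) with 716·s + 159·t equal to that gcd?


Euclidean algorithm on (716, 159) — divide until remainder is 0:
  716 = 4 · 159 + 80
  159 = 1 · 80 + 79
  80 = 1 · 79 + 1
  79 = 79 · 1 + 0
gcd(716, 159) = 1.
Track Bezout coefficients alongside the remainders: start with r₀ = 716 = a·1 + b·0 (s = 1, t = 0) and r₁ = 159 = a·0 + b·1 (s = 0, t = 1); each new remainder r_{k+1} = r_{k-1} − q_k·r_k inherits s_{k+1} = s_{k-1} − q_k·s_k, t_{k+1} = t_{k-1} − q_k·t_k, so r_k = a·s_k + b·t_k at every step:
  q = 4: r = 80, s = 1 − 4·0 = 1, t = 0 − 4·1 = -4  (check: 716·1 + 159·(-4) = 80)
  q = 1: r = 79, s = 0 − 1·1 = -1, t = 1 − 1·(-4) = 5  (check: 716·(-1) + 159·5 = 79)
  q = 1: r = 1, s = 1 − 1·(-1) = 2, t = -4 − 1·5 = -9  (check: 716·2 + 159·(-9) = 1)
The row with r = 1 (the gcd) gives the Bezout coefficients s = 2, t = -9.
Result: 716 · (2) + 159 · (-9) = 1.

gcd(716, 159) = 1; s = 2, t = -9 (check: 716·2 + 159·(-9) = 1).


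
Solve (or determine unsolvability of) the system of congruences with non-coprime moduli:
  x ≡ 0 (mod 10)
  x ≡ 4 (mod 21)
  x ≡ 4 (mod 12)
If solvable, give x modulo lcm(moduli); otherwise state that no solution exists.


Moduli 10, 21, 12 are not pairwise coprime, so CRT works modulo lcm(m_i) when all pairwise compatibility conditions hold.
Pairwise compatibility: gcd(m_i, m_j) must divide a_i - a_j for every pair.
Merge one congruence at a time:
  Start: x ≡ 0 (mod 10).
  Combine with x ≡ 4 (mod 21): gcd(10, 21) = 1; 4 - 0 = 4, which IS divisible by 1, so compatible.
    Write x = 0 + 10·t and substitute into x ≡ 4 (mod 21): 10·t ≡ 4 − 0 = 4 (mod 21).
    The inverse of 10 mod 21 is 19 (since 10·19 = 190 = 9·21 + 1), so t ≡ 19·4 = 76 ≡ 13 (mod 21).
    Then x = 0 + 10·13 = 130, valid modulo lcm(10, 21) = 210: x ≡ 130 (mod 210).
  Combine with x ≡ 4 (mod 12): gcd(210, 12) = 6; 4 - 130 = -126, which IS divisible by 6, so compatible.
    Write x = 130 + 210·t and substitute into x ≡ 4 (mod 12): 210·t ≡ 4 − 130 = -126 (mod 12).
    Divide the congruence (and modulus) by g = 6: 35·t ≡ -21 (mod 2).
    Reduce coefficients mod 2: 1·t ≡ 1 (mod 2).
    So t ≡ 1 (mod 2).
    Then x = 130 + 210·1 = 340, valid modulo lcm(210, 12) = 420: x ≡ 340 (mod 420).
Verify: 340 mod 10 = 0, 340 mod 21 = 4, 340 mod 12 = 4.

x ≡ 340 (mod 420).


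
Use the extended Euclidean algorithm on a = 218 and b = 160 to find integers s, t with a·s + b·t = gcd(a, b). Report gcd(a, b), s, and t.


Euclidean algorithm on (218, 160) — divide until remainder is 0:
  218 = 1 · 160 + 58
  160 = 2 · 58 + 44
  58 = 1 · 44 + 14
  44 = 3 · 14 + 2
  14 = 7 · 2 + 0
gcd(218, 160) = 2.
Track Bezout coefficients alongside the remainders: start with r₀ = 218 = a·1 + b·0 (s = 1, t = 0) and r₁ = 160 = a·0 + b·1 (s = 0, t = 1); each new remainder r_{k+1} = r_{k-1} − q_k·r_k inherits s_{k+1} = s_{k-1} − q_k·s_k, t_{k+1} = t_{k-1} − q_k·t_k, so r_k = a·s_k + b·t_k at every step:
  q = 1: r = 58, s = 1 − 1·0 = 1, t = 0 − 1·1 = -1  (check: 218·1 + 160·(-1) = 58)
  q = 2: r = 44, s = 0 − 2·1 = -2, t = 1 − 2·(-1) = 3  (check: 218·(-2) + 160·3 = 44)
  q = 1: r = 14, s = 1 − 1·(-2) = 3, t = -1 − 1·3 = -4  (check: 218·3 + 160·(-4) = 14)
  q = 3: r = 2, s = -2 − 3·3 = -11, t = 3 − 3·(-4) = 15  (check: 218·(-11) + 160·15 = 2)
The row with r = 2 (the gcd) gives the Bezout coefficients s = -11, t = 15.
Result: 218 · (-11) + 160 · (15) = 2.

gcd(218, 160) = 2; s = -11, t = 15 (check: 218·(-11) + 160·15 = 2).


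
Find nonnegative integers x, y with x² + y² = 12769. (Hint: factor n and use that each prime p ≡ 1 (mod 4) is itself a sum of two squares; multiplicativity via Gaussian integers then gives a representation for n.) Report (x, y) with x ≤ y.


Step 1: Factor n = 12769 = 113^2.
Step 2: Check the mod-4 condition on each prime factor: 113 ≡ 1 (mod 4), exponent 2.
All primes ≡ 3 (mod 4) appear to even exponent (or don't appear), so by the two-squares theorem n IS expressible as a sum of two squares.
Step 3: Build a representation. Here n = 113 · 113 is a product of primes ≡ 1 (mod 4). Each prime p ≡ 1 (mod 4) is itself a sum of two squares; find a² by testing p − a² for a perfect square:
  113: 113 − 1² = 112, 113 − 2² = 109, 113 − 3² = 104, 113 − 4² = 97, 113 − 5² = 88, 113 − 6² = 77, 113 − 7² = 64 = 8² ⇒ 113 = 7² + 8².
  Combine using the Brahmagupta–Fibonacci identity (a² + b²)(c² + d²) = (ac − bd)² + (ad + bc)² = (ac + bd)² + (ad − bc)²:
  113 · 113 = 12769: from (7² + 8²)(7² + 8²), take (7·7 − 8·8, 7·8 + 8·7) = (49 − 64, 56 + 56) = (-15, 112); dropping signs (only squares matter) gives (15, 112); check 15² + 112² = 225 + 12544 = 12769 ✓.
Step 4: Order so x ≤ y and verify: 15² + 112² = 225 + 12544 = 12769 = n. ✓

n = 12769 = 15² + 112² (one valid representation with x ≤ y).


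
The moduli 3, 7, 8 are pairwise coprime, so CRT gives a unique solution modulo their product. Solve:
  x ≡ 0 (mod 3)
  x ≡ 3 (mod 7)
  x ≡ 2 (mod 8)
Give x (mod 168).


Moduli 3, 7, 8 are pairwise coprime; by CRT there is a unique solution modulo M = 3 · 7 · 8 = 168.
Solve pairwise, accumulating the modulus:
  Start with x ≡ 0 (mod 3).
  Combine with x ≡ 3 (mod 7): since gcd(3, 7) = 1, we get a unique residue mod 21.
    Write x = 0 + 3·t and substitute into x ≡ 3 (mod 7): 3·t ≡ 3 − 0 = 3 (mod 7).
    The inverse of 3 mod 7 is 5 (since 3·5 = 15 = 2·7 + 1), so t ≡ 5·3 = 15 ≡ 1 (mod 7).
    Then x = 0 + 3·1 = 3, valid modulo lcm(3, 7) = 21: x ≡ 3 (mod 21).
  Combine with x ≡ 2 (mod 8): since gcd(21, 8) = 1, we get a unique residue mod 168.
    Write x = 3 + 21·t and substitute into x ≡ 2 (mod 8): 21·t ≡ 2 − 3 = -1 (mod 8).
    Reduce coefficients mod 8: 5·t ≡ 7 (mod 8).
    The inverse of 5 mod 8 is 5 (since 5·5 = 25 = 3·8 + 1), so t ≡ 5·7 = 35 ≡ 3 (mod 8).
    Then x = 3 + 21·3 = 66, valid modulo lcm(21, 8) = 168: x ≡ 66 (mod 168).
Verify: 66 mod 3 = 0 ✓, 66 mod 7 = 3 ✓, 66 mod 8 = 2 ✓.

x ≡ 66 (mod 168).


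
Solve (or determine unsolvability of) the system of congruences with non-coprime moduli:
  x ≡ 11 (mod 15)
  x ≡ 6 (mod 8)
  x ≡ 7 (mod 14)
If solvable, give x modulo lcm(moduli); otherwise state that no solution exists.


Moduli 15, 8, 14 are not pairwise coprime, so CRT works modulo lcm(m_i) when all pairwise compatibility conditions hold.
Pairwise compatibility: gcd(m_i, m_j) must divide a_i - a_j for every pair.
Merge one congruence at a time:
  Start: x ≡ 11 (mod 15).
  Combine with x ≡ 6 (mod 8): gcd(15, 8) = 1; 6 - 11 = -5, which IS divisible by 1, so compatible.
    Write x = 11 + 15·t and substitute into x ≡ 6 (mod 8): 15·t ≡ 6 − 11 = -5 (mod 8).
    Reduce coefficients mod 8: 7·t ≡ 3 (mod 8).
    The inverse of 7 mod 8 is 7 (since 7·7 = 49 = 6·8 + 1), so t ≡ 7·3 = 21 ≡ 5 (mod 8).
    Then x = 11 + 15·5 = 86, valid modulo lcm(15, 8) = 120: x ≡ 86 (mod 120).
  Combine with x ≡ 7 (mod 14): gcd(120, 14) = 2, and 7 - 86 = -79 is NOT divisible by 2.
    ⇒ system is inconsistent (no integer solution).

No solution (the system is inconsistent).


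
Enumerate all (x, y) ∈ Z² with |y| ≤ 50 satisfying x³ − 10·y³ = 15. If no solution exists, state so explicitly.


The equation is x³ - 10y³ = 15. For fixed y, x³ = 10·y³ + 15, so a solution requires the RHS to be a perfect cube.
Strategy: iterate y from -50 to 50, compute RHS = 10·y³ + 15, and check whether it is a (positive or negative) perfect cube.
Check small values of y:
  y = 0: RHS = 15 is not a perfect cube.
  y = 1: RHS = 25 is not a perfect cube.
  y = -1: RHS = 5 is not a perfect cube.
  y = 2: RHS = 95 is not a perfect cube.
  y = -2: RHS = -65 is not a perfect cube.
  y = 3: RHS = 285 is not a perfect cube.
  y = -3: RHS = -255 is not a perfect cube.
Continuing the search up to |y| = 50 finds no solutions either.
No (x, y) in the scanned range satisfies the equation.

No integer solutions with |y| ≤ 50.


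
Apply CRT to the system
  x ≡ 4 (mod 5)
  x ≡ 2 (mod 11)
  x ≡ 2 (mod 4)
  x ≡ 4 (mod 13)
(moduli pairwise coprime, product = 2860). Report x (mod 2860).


Product of moduli M = 5 · 11 · 4 · 13 = 2860.
Merge one congruence at a time:
  Start: x ≡ 4 (mod 5).
  Combine with x ≡ 2 (mod 11); new modulus lcm = 55.
    Write x = 4 + 5·t and substitute into x ≡ 2 (mod 11): 5·t ≡ 2 − 4 = -2 (mod 11).
    Reduce coefficients mod 11: 5·t ≡ 9 (mod 11).
    The inverse of 5 mod 11 is 9 (since 5·9 = 45 = 4·11 + 1), so t ≡ 9·9 = 81 ≡ 4 (mod 11).
    Then x = 4 + 5·4 = 24, valid modulo lcm(5, 11) = 55: x ≡ 24 (mod 55).
  Combine with x ≡ 2 (mod 4); new modulus lcm = 220.
    Write x = 24 + 55·t and substitute into x ≡ 2 (mod 4): 55·t ≡ 2 − 24 = -22 (mod 4).
    Reduce coefficients mod 4: 3·t ≡ 2 (mod 4).
    The inverse of 3 mod 4 is 3 (since 3·3 = 9 = 2·4 + 1), so t ≡ 3·2 = 6 ≡ 2 (mod 4).
    Then x = 24 + 55·2 = 134, valid modulo lcm(55, 4) = 220: x ≡ 134 (mod 220).
  Combine with x ≡ 4 (mod 13); new modulus lcm = 2860.
    Write x = 134 + 220·t and substitute into x ≡ 4 (mod 13): 220·t ≡ 4 − 134 = -130 (mod 13).
    Reduce coefficients mod 13: 12·t ≡ 0 (mod 13).
    The inverse of 12 mod 13 is 12 (since 12·12 = 144 = 11·13 + 1), so t ≡ 12·0 = 0 ≡ 0 (mod 13).
    Then x = 134 + 220·0 = 134, valid modulo lcm(220, 13) = 2860: x ≡ 134 (mod 2860).
Verify against each original: 134 mod 5 = 4, 134 mod 11 = 2, 134 mod 4 = 2, 134 mod 13 = 4.

x ≡ 134 (mod 2860).


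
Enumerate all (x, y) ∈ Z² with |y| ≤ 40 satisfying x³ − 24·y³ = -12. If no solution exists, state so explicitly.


The equation is x³ - 24y³ = -12. For fixed y, x³ = 24·y³ − 12, so a solution requires the RHS to be a perfect cube.
Strategy: iterate y from -40 to 40, compute RHS = 24·y³ − 12, and check whether it is a (positive or negative) perfect cube.
Check small values of y:
  y = 0: RHS = -12 is not a perfect cube.
  y = 1: RHS = 12 is not a perfect cube.
  y = -1: RHS = -36 is not a perfect cube.
  y = 2: RHS = 180 is not a perfect cube.
  y = -2: RHS = -204 is not a perfect cube.
  y = 3: RHS = 636 is not a perfect cube.
  y = -3: RHS = -660 is not a perfect cube.
Continuing the search up to |y| = 40 finds no solutions either.
No (x, y) in the scanned range satisfies the equation.

No integer solutions with |y| ≤ 40.


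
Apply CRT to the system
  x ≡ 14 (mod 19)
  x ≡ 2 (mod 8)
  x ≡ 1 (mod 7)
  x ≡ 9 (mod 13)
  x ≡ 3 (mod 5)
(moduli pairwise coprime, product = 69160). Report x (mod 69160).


Product of moduli M = 19 · 8 · 7 · 13 · 5 = 69160.
Merge one congruence at a time:
  Start: x ≡ 14 (mod 19).
  Combine with x ≡ 2 (mod 8); new modulus lcm = 152.
    Write x = 14 + 19·t and substitute into x ≡ 2 (mod 8): 19·t ≡ 2 − 14 = -12 (mod 8).
    Reduce coefficients mod 8: 3·t ≡ 4 (mod 8).
    The inverse of 3 mod 8 is 3 (since 3·3 = 9 = 1·8 + 1), so t ≡ 3·4 = 12 ≡ 4 (mod 8).
    Then x = 14 + 19·4 = 90, valid modulo lcm(19, 8) = 152: x ≡ 90 (mod 152).
  Combine with x ≡ 1 (mod 7); new modulus lcm = 1064.
    Write x = 90 + 152·t and substitute into x ≡ 1 (mod 7): 152·t ≡ 1 − 90 = -89 (mod 7).
    Reduce coefficients mod 7: 5·t ≡ 2 (mod 7).
    The inverse of 5 mod 7 is 3 (since 5·3 = 15 = 2·7 + 1), so t ≡ 3·2 = 6 ≡ 6 (mod 7).
    Then x = 90 + 152·6 = 1002, valid modulo lcm(152, 7) = 1064: x ≡ 1002 (mod 1064).
  Combine with x ≡ 9 (mod 13); new modulus lcm = 13832.
    Write x = 1002 + 1064·t and substitute into x ≡ 9 (mod 13): 1064·t ≡ 9 − 1002 = -993 (mod 13).
    Reduce coefficients mod 13: 11·t ≡ 8 (mod 13).
    The inverse of 11 mod 13 is 6 (since 11·6 = 66 = 5·13 + 1), so t ≡ 6·8 = 48 ≡ 9 (mod 13).
    Then x = 1002 + 1064·9 = 10578, valid modulo lcm(1064, 13) = 13832: x ≡ 10578 (mod 13832).
  Combine with x ≡ 3 (mod 5); new modulus lcm = 69160.
    Write x = 10578 + 13832·t and substitute into x ≡ 3 (mod 5): 13832·t ≡ 3 − 10578 = -10575 (mod 5).
    Reduce coefficients mod 5: 2·t ≡ 0 (mod 5).
    The inverse of 2 mod 5 is 3 (since 2·3 = 6 = 1·5 + 1), so t ≡ 3·0 = 0 ≡ 0 (mod 5).
    Then x = 10578 + 13832·0 = 10578, valid modulo lcm(13832, 5) = 69160: x ≡ 10578 (mod 69160).
Verify against each original: 10578 mod 19 = 14, 10578 mod 8 = 2, 10578 mod 7 = 1, 10578 mod 13 = 9, 10578 mod 5 = 3.

x ≡ 10578 (mod 69160).


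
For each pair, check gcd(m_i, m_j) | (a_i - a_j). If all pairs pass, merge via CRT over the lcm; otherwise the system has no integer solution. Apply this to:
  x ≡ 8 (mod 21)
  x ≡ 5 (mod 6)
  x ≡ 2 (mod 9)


Moduli 21, 6, 9 are not pairwise coprime, so CRT works modulo lcm(m_i) when all pairwise compatibility conditions hold.
Pairwise compatibility: gcd(m_i, m_j) must divide a_i - a_j for every pair.
Merge one congruence at a time:
  Start: x ≡ 8 (mod 21).
  Combine with x ≡ 5 (mod 6): gcd(21, 6) = 3; 5 - 8 = -3, which IS divisible by 3, so compatible.
    Write x = 8 + 21·t and substitute into x ≡ 5 (mod 6): 21·t ≡ 5 − 8 = -3 (mod 6).
    Divide the congruence (and modulus) by g = 3: 7·t ≡ -1 (mod 2).
    Reduce coefficients mod 2: 1·t ≡ 1 (mod 2).
    So t ≡ 1 (mod 2).
    Then x = 8 + 21·1 = 29, valid modulo lcm(21, 6) = 42: x ≡ 29 (mod 42).
  Combine with x ≡ 2 (mod 9): gcd(42, 9) = 3; 2 - 29 = -27, which IS divisible by 3, so compatible.
    Write x = 29 + 42·t and substitute into x ≡ 2 (mod 9): 42·t ≡ 2 − 29 = -27 (mod 9).
    Divide the congruence (and modulus) by g = 3: 14·t ≡ -9 (mod 3).
    Reduce coefficients mod 3: 2·t ≡ 0 (mod 3).
    The inverse of 2 mod 3 is 2 (since 2·2 = 4 = 1·3 + 1), so t ≡ 2·0 = 0 ≡ 0 (mod 3).
    Then x = 29 + 42·0 = 29, valid modulo lcm(42, 9) = 126: x ≡ 29 (mod 126).
Verify: 29 mod 21 = 8, 29 mod 6 = 5, 29 mod 9 = 2.

x ≡ 29 (mod 126).


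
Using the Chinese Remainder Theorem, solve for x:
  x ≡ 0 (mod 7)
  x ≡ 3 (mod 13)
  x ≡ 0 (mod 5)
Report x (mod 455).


Moduli 7, 13, 5 are pairwise coprime; by CRT there is a unique solution modulo M = 7 · 13 · 5 = 455.
Solve pairwise, accumulating the modulus:
  Start with x ≡ 0 (mod 7).
  Combine with x ≡ 3 (mod 13): since gcd(7, 13) = 1, we get a unique residue mod 91.
    Write x = 0 + 7·t and substitute into x ≡ 3 (mod 13): 7·t ≡ 3 − 0 = 3 (mod 13).
    The inverse of 7 mod 13 is 2 (since 7·2 = 14 = 1·13 + 1), so t ≡ 2·3 = 6 ≡ 6 (mod 13).
    Then x = 0 + 7·6 = 42, valid modulo lcm(7, 13) = 91: x ≡ 42 (mod 91).
  Combine with x ≡ 0 (mod 5): since gcd(91, 5) = 1, we get a unique residue mod 455.
    Write x = 42 + 91·t and substitute into x ≡ 0 (mod 5): 91·t ≡ 0 − 42 = -42 (mod 5).
    Reduce coefficients mod 5: 1·t ≡ 3 (mod 5).
    So t ≡ 3 (mod 5).
    Then x = 42 + 91·3 = 315, valid modulo lcm(91, 5) = 455: x ≡ 315 (mod 455).
Verify: 315 mod 7 = 0 ✓, 315 mod 13 = 3 ✓, 315 mod 5 = 0 ✓.

x ≡ 315 (mod 455).


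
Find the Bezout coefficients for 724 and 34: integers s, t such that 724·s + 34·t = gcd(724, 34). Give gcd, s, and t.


Euclidean algorithm on (724, 34) — divide until remainder is 0:
  724 = 21 · 34 + 10
  34 = 3 · 10 + 4
  10 = 2 · 4 + 2
  4 = 2 · 2 + 0
gcd(724, 34) = 2.
Track Bezout coefficients alongside the remainders: start with r₀ = 724 = a·1 + b·0 (s = 1, t = 0) and r₁ = 34 = a·0 + b·1 (s = 0, t = 1); each new remainder r_{k+1} = r_{k-1} − q_k·r_k inherits s_{k+1} = s_{k-1} − q_k·s_k, t_{k+1} = t_{k-1} − q_k·t_k, so r_k = a·s_k + b·t_k at every step:
  q = 21: r = 10, s = 1 − 21·0 = 1, t = 0 − 21·1 = -21  (check: 724·1 + 34·(-21) = 10)
  q = 3: r = 4, s = 0 − 3·1 = -3, t = 1 − 3·(-21) = 64  (check: 724·(-3) + 34·64 = 4)
  q = 2: r = 2, s = 1 − 2·(-3) = 7, t = -21 − 2·64 = -149  (check: 724·7 + 34·(-149) = 2)
The row with r = 2 (the gcd) gives the Bezout coefficients s = 7, t = -149.
Result: 724 · (7) + 34 · (-149) = 2.

gcd(724, 34) = 2; s = 7, t = -149 (check: 724·7 + 34·(-149) = 2).


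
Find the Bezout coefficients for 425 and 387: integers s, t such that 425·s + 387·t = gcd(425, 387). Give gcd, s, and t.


Euclidean algorithm on (425, 387) — divide until remainder is 0:
  425 = 1 · 387 + 38
  387 = 10 · 38 + 7
  38 = 5 · 7 + 3
  7 = 2 · 3 + 1
  3 = 3 · 1 + 0
gcd(425, 387) = 1.
Track Bezout coefficients alongside the remainders: start with r₀ = 425 = a·1 + b·0 (s = 1, t = 0) and r₁ = 387 = a·0 + b·1 (s = 0, t = 1); each new remainder r_{k+1} = r_{k-1} − q_k·r_k inherits s_{k+1} = s_{k-1} − q_k·s_k, t_{k+1} = t_{k-1} − q_k·t_k, so r_k = a·s_k + b·t_k at every step:
  q = 1: r = 38, s = 1 − 1·0 = 1, t = 0 − 1·1 = -1  (check: 425·1 + 387·(-1) = 38)
  q = 10: r = 7, s = 0 − 10·1 = -10, t = 1 − 10·(-1) = 11  (check: 425·(-10) + 387·11 = 7)
  q = 5: r = 3, s = 1 − 5·(-10) = 51, t = -1 − 5·11 = -56  (check: 425·51 + 387·(-56) = 3)
  q = 2: r = 1, s = -10 − 2·51 = -112, t = 11 − 2·(-56) = 123  (check: 425·(-112) + 387·123 = 1)
The row with r = 1 (the gcd) gives the Bezout coefficients s = -112, t = 123.
Result: 425 · (-112) + 387 · (123) = 1.

gcd(425, 387) = 1; s = -112, t = 123 (check: 425·(-112) + 387·123 = 1).


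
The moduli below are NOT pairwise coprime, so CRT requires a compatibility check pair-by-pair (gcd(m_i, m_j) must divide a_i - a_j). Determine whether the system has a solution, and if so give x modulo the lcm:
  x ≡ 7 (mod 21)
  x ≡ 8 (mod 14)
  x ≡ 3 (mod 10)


Moduli 21, 14, 10 are not pairwise coprime, so CRT works modulo lcm(m_i) when all pairwise compatibility conditions hold.
Pairwise compatibility: gcd(m_i, m_j) must divide a_i - a_j for every pair.
Merge one congruence at a time:
  Start: x ≡ 7 (mod 21).
  Combine with x ≡ 8 (mod 14): gcd(21, 14) = 7, and 8 - 7 = 1 is NOT divisible by 7.
    ⇒ system is inconsistent (no integer solution).

No solution (the system is inconsistent).


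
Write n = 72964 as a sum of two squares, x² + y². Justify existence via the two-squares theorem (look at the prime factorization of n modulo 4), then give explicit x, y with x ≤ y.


Step 1: Factor n = 72964 = 2^2 · 17 · 29 · 37.
Step 2: Check the mod-4 condition on each prime factor: 2 = 2 (special); 17 ≡ 1 (mod 4), exponent 1; 29 ≡ 1 (mod 4), exponent 1; 37 ≡ 1 (mod 4), exponent 1.
All primes ≡ 3 (mod 4) appear to even exponent (or don't appear), so by the two-squares theorem n IS expressible as a sum of two squares.
Step 3: Build a representation. Group n = k² · m with k = 2 and m = 17 · 29 · 37 = 18241 (a product of primes ≡ 1 (mod 4)); a representation of m scales to one of n via (k·x)² + (k·y)² = k²(x² + y²). Each prime p ≡ 1 (mod 4) is itself a sum of two squares; find a² by testing p − a² for a perfect square:
  17: 17 − 1² = 16 = 4² ⇒ 17 = 1² + 4².
  29: 29 − 1² = 28, 29 − 2² = 25 = 5² ⇒ 29 = 2² + 5².
  37: 37 − 1² = 36 = 6² ⇒ 37 = 1² + 6².
  Combine using the Brahmagupta–Fibonacci identity (a² + b²)(c² + d²) = (ac − bd)² + (ad + bc)² = (ac + bd)² + (ad − bc)²:
  17 · 29 = 493: from (1² + 4²)(2² + 5²), take (1·2 − 4·5, 1·5 + 4·2) = (2 − 20, 5 + 8) = (-18, 13); dropping signs (only squares matter) gives (18, 13); check 18² + 13² = 324 + 169 = 493 ✓.
  493 · 37 = 18241: from (18² + 13²)(1² + 6²), take (18·1 − 13·6, 18·6 + 13·1) = (18 − 78, 108 + 13) = (-60, 121); dropping signs (only squares matter) gives (60, 121); check 60² + 121² = 3600 + 14641 = 18241 ✓.
  Scale by k = 2: (2·60, 2·121) = (120, 242).
Step 4: Order so x ≤ y and verify: 120² + 242² = 14400 + 58564 = 72964 = n. ✓

n = 72964 = 120² + 242² (one valid representation with x ≤ y).


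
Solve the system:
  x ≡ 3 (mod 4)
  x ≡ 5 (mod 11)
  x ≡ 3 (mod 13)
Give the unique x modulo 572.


Moduli 4, 11, 13 are pairwise coprime; by CRT there is a unique solution modulo M = 4 · 11 · 13 = 572.
Solve pairwise, accumulating the modulus:
  Start with x ≡ 3 (mod 4).
  Combine with x ≡ 5 (mod 11): since gcd(4, 11) = 1, we get a unique residue mod 44.
    Write x = 3 + 4·t and substitute into x ≡ 5 (mod 11): 4·t ≡ 5 − 3 = 2 (mod 11).
    The inverse of 4 mod 11 is 3 (since 4·3 = 12 = 1·11 + 1), so t ≡ 3·2 = 6 ≡ 6 (mod 11).
    Then x = 3 + 4·6 = 27, valid modulo lcm(4, 11) = 44: x ≡ 27 (mod 44).
  Combine with x ≡ 3 (mod 13): since gcd(44, 13) = 1, we get a unique residue mod 572.
    Write x = 27 + 44·t and substitute into x ≡ 3 (mod 13): 44·t ≡ 3 − 27 = -24 (mod 13).
    Reduce coefficients mod 13: 5·t ≡ 2 (mod 13).
    The inverse of 5 mod 13 is 8 (since 5·8 = 40 = 3·13 + 1), so t ≡ 8·2 = 16 ≡ 3 (mod 13).
    Then x = 27 + 44·3 = 159, valid modulo lcm(44, 13) = 572: x ≡ 159 (mod 572).
Verify: 159 mod 4 = 3 ✓, 159 mod 11 = 5 ✓, 159 mod 13 = 3 ✓.

x ≡ 159 (mod 572).
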